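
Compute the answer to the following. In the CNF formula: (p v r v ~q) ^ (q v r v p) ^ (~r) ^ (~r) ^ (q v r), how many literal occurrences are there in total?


Counting literals in each clause:
Clause 1: 3 literal(s)
Clause 2: 3 literal(s)
Clause 3: 1 literal(s)
Clause 4: 1 literal(s)
Clause 5: 2 literal(s)
Total = 10

10


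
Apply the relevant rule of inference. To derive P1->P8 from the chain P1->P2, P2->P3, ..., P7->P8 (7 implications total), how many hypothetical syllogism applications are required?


With 7 implications in a chain connecting 8 propositions:
P1->P2, P2->P3, ..., P7->P8
Steps needed = (number of implications) - 1 = 7 - 1 = 6

6


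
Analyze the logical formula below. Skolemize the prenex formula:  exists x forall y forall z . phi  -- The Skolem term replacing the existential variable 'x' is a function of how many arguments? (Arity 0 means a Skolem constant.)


Quantifier prefix: exists x forall y forall z
'x' is existentially quantified at position 1.
No universal quantifiers precede it.
Skolem function arity = 0 (a Skolem constant)

0


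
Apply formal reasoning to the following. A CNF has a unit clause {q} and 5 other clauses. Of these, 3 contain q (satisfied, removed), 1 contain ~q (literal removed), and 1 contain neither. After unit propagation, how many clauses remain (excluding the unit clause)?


Satisfied (removed): 3
Shortened (remain): 1
Unchanged (remain): 1
Remaining = 1 + 1 = 2

2


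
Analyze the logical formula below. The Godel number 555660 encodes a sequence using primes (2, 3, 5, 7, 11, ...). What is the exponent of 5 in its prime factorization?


Factorize 555660 by dividing by 5 repeatedly.
Division steps: 5 divides 555660 exactly 1 time(s).
Exponent of 5 = 1

1


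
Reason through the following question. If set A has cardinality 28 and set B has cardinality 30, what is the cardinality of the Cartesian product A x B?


The Cartesian product A x B contains all ordered pairs (a, b).
|A x B| = |A| * |B| = 28 * 30 = 840

840


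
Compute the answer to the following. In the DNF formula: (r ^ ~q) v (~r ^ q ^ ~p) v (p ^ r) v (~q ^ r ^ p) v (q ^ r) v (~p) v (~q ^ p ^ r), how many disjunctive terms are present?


A DNF formula is a disjunction of terms (conjunctions).
Terms are separated by v.
Counting the disjuncts: 7 terms.

7


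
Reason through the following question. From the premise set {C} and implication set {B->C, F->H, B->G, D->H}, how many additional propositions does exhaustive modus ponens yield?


Initial facts: {C}
Apply modus ponens to closure:
  (no implication fires)
Final known: {C}
New propositions: {(none)}
Count = 0

0


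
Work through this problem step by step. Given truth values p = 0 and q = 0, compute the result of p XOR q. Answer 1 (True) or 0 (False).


p = 0, q = 0
Operation: p XOR q
Evaluate: 0 XOR 0 = 0

0


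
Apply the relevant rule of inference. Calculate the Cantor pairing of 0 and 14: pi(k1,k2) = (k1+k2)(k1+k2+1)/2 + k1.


k1 + k2 = 14
(k1+k2)(k1+k2+1)/2 = 14 * 15 / 2 = 105
pi = 105 + 0 = 105

105


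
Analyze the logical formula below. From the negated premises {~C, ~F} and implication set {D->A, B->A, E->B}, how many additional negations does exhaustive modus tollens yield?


Initial negated facts: {~C, ~F}
Apply modus tollens to closure:
  (no implication fires)
Final negated: {~C, ~F}
New negations: {(none)}
Count = 0

0


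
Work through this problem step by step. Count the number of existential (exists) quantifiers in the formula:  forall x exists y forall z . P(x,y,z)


Quantifier prefix: forall x exists y forall z
Mark each quantifier type:
  U E U
Universal count = 2, Existential count = 1
Asked for existential (exists) quantifiers: 1

1


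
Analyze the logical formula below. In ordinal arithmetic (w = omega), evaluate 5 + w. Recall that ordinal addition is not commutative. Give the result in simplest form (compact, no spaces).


Compute 5 + w.
Ordinal + is associative but NOT commutative; for finite n>0, n + w = w but w + n stays w+n.
Any finite left addend is absorbed by w on the right: 5 + w = w.
Result = w

w


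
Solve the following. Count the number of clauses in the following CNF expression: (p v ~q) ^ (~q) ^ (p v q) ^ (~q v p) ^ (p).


A CNF formula is a conjunction of clauses.
Clauses are separated by ^.
Counting the conjuncts: 5 clauses.

5


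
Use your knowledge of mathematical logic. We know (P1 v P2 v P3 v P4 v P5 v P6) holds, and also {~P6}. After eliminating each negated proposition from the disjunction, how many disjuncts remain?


Original disjuncts (6): P1, P2, P3, P4, P5, P6
Negated (eliminate): ~P6
Remaining disjuncts: P1, P2, P3, P4, P5
Count = 6 - 1 = 5

5


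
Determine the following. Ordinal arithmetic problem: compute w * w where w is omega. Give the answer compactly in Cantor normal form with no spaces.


Compute w * w.
Ordinal * is associative and left-distributive over +, but NOT commutative; for finite n>1, n*w = w but w*n stays w*n.
w * w = w^2 by definition.
Result = w^2

w^2


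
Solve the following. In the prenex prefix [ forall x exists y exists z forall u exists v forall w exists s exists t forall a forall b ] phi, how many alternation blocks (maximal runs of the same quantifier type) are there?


Quantifier-type sequence: A E E A E A E E A A  (A=forall, E=exists)
Group into maximal same-type runs:
  Ax1 | Ex2 | Ax1 | Ex1 | Ax1 | Ex2 | Ax2
Number of blocks = 7

7


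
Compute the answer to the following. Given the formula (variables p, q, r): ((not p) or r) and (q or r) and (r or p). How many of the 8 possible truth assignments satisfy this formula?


Evaluate all 8 assignments for p, q, r:
p=0, q=0, r=0: 0
p=0, q=0, r=1: 1
p=0, q=1, r=0: 0
p=0, q=1, r=1: 1
p=1, q=0, r=0: 0
p=1, q=0, r=1: 1
p=1, q=1, r=0: 0
p=1, q=1, r=1: 1
Satisfying count = 4

4


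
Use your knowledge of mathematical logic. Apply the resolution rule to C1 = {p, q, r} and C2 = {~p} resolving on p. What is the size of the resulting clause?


Remove p from C1 and ~p from C2.
C1 remainder: {q, r}
C2 remainder: {}
Union (resolvent): {q, r}
Resolvent has 2 literal(s).

2


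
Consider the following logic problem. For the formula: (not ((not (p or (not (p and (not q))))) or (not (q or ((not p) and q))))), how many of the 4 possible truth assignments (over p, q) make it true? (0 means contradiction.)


Check all 4 assignments:
p=0, q=0: 0
p=0, q=1: 1
p=1, q=0: 0
p=1, q=1: 1
Count of True = 2

2


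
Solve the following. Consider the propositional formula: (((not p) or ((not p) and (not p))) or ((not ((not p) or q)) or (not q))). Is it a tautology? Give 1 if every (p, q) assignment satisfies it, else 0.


Check all 4 assignments:
p=0, q=0: 1
p=0, q=1: 1
p=1, q=0: 1
p=1, q=1: 0
Satisfying count = 3/4.
Tautology iff count = 4: no.

0


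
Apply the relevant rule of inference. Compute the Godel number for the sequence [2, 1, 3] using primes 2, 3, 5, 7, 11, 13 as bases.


Encode each element as an exponent of the corresponding prime:
  2^2 = 4
  3^1 = 3
  5^3 = 125
Product = 4 * 3 * 125 = 1500

1500


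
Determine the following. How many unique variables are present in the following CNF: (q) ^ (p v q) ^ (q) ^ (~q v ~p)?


Identify each variable that appears in the formula.
Variables found: p, q
Count = 2

2


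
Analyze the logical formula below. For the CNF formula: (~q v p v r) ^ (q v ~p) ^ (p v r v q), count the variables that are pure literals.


Check each variable for pure literal status:
p: mixed (not pure)
q: mixed (not pure)
r: pure positive
Pure literal count = 1

1


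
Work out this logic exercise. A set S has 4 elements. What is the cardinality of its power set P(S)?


The power set of a set with n elements has 2^n elements.
|P(S)| = 2^4 = 16

16


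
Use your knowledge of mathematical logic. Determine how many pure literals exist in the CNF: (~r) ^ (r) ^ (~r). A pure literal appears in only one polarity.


Check each variable for pure literal status:
p: absent (not pure)
q: absent (not pure)
r: mixed (not pure)
Pure literal count = 0

0


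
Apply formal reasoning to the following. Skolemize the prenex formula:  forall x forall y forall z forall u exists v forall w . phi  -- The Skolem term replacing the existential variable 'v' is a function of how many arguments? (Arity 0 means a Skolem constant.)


Quantifier prefix: forall x forall y forall z forall u exists v forall w
'v' is existentially quantified at position 5.
Universal variables preceding it: x, y, z, u
Skolem function arity = 4

4


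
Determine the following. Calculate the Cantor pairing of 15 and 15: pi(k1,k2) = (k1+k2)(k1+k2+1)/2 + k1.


k1 + k2 = 30
(k1+k2)(k1+k2+1)/2 = 30 * 31 / 2 = 465
pi = 465 + 15 = 480

480


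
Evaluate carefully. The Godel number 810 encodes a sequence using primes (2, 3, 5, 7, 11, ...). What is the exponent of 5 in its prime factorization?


Factorize 810 by dividing by 5 repeatedly.
Division steps: 5 divides 810 exactly 1 time(s).
Exponent of 5 = 1

1


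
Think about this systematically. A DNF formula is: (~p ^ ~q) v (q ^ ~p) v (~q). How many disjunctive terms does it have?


A DNF formula is a disjunction of terms (conjunctions).
Terms are separated by v.
Counting the disjuncts: 3 terms.

3


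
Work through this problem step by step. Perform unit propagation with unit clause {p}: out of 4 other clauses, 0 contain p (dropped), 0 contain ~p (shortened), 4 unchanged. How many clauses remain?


Satisfied (removed): 0
Shortened (remain): 0
Unchanged (remain): 4
Remaining = 0 + 4 = 4

4


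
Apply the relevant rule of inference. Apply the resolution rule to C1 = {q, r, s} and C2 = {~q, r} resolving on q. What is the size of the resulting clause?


Remove q from C1 and ~q from C2.
C1 remainder: {r, s}
C2 remainder: {r}
Union (resolvent): {r, s}
Resolvent has 2 literal(s).

2


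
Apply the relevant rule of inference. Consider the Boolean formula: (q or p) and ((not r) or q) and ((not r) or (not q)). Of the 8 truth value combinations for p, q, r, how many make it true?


Evaluate all 8 assignments for p, q, r:
p=0, q=0, r=0: 0
p=0, q=0, r=1: 0
p=0, q=1, r=0: 1
p=0, q=1, r=1: 0
p=1, q=0, r=0: 1
p=1, q=0, r=1: 0
p=1, q=1, r=0: 1
p=1, q=1, r=1: 0
Satisfying count = 3

3


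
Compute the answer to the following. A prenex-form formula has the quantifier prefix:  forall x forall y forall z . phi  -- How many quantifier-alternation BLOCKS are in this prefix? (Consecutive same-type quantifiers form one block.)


Quantifier-type sequence: A A A  (A=forall, E=exists)
Group into maximal same-type runs:
  Ax3
Number of blocks = 1

1


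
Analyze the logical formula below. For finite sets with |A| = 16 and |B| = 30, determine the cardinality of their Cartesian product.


The Cartesian product A x B contains all ordered pairs (a, b).
|A x B| = |A| * |B| = 16 * 30 = 480

480


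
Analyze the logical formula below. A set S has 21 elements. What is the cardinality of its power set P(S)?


The power set of a set with n elements has 2^n elements.
|P(S)| = 2^21 = 2097152

2097152


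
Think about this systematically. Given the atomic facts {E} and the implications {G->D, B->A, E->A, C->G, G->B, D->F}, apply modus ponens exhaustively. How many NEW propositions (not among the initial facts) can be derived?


Initial facts: {E}
Apply modus ponens to closure:
  E and E->A  =>  A
Final known: {A, E}
New propositions: {A}
Count = 1

1


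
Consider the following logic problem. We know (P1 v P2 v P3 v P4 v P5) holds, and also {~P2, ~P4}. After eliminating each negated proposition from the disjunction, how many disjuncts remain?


Original disjuncts (5): P1, P2, P3, P4, P5
Negated (eliminate): ~P2, ~P4
Remaining disjuncts: P1, P3, P5
Count = 5 - 2 = 3

3


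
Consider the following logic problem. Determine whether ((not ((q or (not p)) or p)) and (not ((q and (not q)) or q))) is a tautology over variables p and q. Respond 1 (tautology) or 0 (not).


Check all 4 assignments:
p=0, q=0: 0
p=0, q=1: 0
p=1, q=0: 0
p=1, q=1: 0
Satisfying count = 0/4.
Tautology iff count = 4: no.

0


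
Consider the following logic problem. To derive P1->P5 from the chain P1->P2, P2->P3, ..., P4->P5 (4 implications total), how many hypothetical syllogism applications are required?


With 4 implications in a chain connecting 5 propositions:
P1->P2, P2->P3, ..., P4->P5
Steps needed = (number of implications) - 1 = 4 - 1 = 3

3


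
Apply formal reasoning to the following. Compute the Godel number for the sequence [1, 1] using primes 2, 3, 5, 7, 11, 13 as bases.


Encode each element as an exponent of the corresponding prime:
  2^1 = 2
  3^1 = 3
Product = 2 * 3 = 6

6


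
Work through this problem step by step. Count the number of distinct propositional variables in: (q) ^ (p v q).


Identify each variable that appears in the formula.
Variables found: p, q
Count = 2

2


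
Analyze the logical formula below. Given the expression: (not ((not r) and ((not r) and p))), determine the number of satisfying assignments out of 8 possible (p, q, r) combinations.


Check all 8 assignments:
p=0, q=0, r=0: 1
p=0, q=0, r=1: 1
p=0, q=1, r=0: 1
p=0, q=1, r=1: 1
p=1, q=0, r=0: 0
p=1, q=0, r=1: 1
p=1, q=1, r=0: 0
p=1, q=1, r=1: 1
Count of True = 6

6


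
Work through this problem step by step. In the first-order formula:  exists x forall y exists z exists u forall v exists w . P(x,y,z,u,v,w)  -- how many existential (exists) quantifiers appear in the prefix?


Quantifier prefix: exists x forall y exists z exists u forall v exists w
Mark each quantifier type:
  E U E E U E
Universal count = 2, Existential count = 4
Asked for existential (exists) quantifiers: 4

4


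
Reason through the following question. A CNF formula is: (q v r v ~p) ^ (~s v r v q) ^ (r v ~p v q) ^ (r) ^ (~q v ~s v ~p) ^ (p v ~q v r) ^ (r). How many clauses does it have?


A CNF formula is a conjunction of clauses.
Clauses are separated by ^.
Counting the conjuncts: 7 clauses.

7


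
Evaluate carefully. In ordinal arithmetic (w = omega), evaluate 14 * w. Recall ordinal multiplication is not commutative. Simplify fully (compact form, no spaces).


Compute 14 * w.
Ordinal * is associative and left-distributive over +, but NOT commutative; for finite n>1, n*w = w but w*n stays w*n.
For finite n>0, n * w = sup{n*k : k<w} = w. So 14 * w = w.
Result = w

w


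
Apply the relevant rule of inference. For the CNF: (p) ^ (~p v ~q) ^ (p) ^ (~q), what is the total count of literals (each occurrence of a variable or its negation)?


Counting literals in each clause:
Clause 1: 1 literal(s)
Clause 2: 2 literal(s)
Clause 3: 1 literal(s)
Clause 4: 1 literal(s)
Total = 5

5


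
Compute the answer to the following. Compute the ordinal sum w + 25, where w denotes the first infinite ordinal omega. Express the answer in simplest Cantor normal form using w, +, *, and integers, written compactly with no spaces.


Compute w + 25.
Ordinal + is associative but NOT commutative; for finite n>0, n + w = w but w + n stays w+n.
w + 25 is already in normal form (a successor ordinal beyond w).
Result = w+25

w+25


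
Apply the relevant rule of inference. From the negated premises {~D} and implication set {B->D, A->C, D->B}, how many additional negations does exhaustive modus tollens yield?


Initial negated facts: {~D}
Apply modus tollens to closure:
  ~D and B->D  =>  ~B
Final negated: {~B, ~D}
New negations: {~B}
Count = 1

1


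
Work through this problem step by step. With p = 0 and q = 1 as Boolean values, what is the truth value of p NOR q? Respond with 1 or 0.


p = 0, q = 1
Operation: p NOR q
Evaluate: 0 NOR 1 = 0

0


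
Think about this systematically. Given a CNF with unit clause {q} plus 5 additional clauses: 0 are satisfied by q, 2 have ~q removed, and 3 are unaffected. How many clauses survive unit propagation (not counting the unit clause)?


Satisfied (removed): 0
Shortened (remain): 2
Unchanged (remain): 3
Remaining = 2 + 3 = 5

5


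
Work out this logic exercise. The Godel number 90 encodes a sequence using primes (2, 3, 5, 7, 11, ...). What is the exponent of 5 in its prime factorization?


Factorize 90 by dividing by 5 repeatedly.
Division steps: 5 divides 90 exactly 1 time(s).
Exponent of 5 = 1

1


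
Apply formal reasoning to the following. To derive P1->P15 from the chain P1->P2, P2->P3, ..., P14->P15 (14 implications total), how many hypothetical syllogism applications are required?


With 14 implications in a chain connecting 15 propositions:
P1->P2, P2->P3, ..., P14->P15
Steps needed = (number of implications) - 1 = 14 - 1 = 13

13


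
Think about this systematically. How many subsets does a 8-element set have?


The power set of a set with n elements has 2^n elements.
|P(S)| = 2^8 = 256

256


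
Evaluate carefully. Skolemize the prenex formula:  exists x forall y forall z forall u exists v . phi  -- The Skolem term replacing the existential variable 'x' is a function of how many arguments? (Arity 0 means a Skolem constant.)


Quantifier prefix: exists x forall y forall z forall u exists v
'x' is existentially quantified at position 1.
No universal quantifiers precede it.
Skolem function arity = 0 (a Skolem constant)

0


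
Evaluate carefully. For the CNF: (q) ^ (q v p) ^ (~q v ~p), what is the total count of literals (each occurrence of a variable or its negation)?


Counting literals in each clause:
Clause 1: 1 literal(s)
Clause 2: 2 literal(s)
Clause 3: 2 literal(s)
Total = 5

5


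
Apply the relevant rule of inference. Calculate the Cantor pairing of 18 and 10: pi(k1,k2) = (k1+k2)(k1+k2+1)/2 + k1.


k1 + k2 = 28
(k1+k2)(k1+k2+1)/2 = 28 * 29 / 2 = 406
pi = 406 + 18 = 424

424


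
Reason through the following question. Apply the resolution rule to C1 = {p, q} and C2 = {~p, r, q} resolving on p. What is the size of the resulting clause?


Remove p from C1 and ~p from C2.
C1 remainder: {q}
C2 remainder: {r, q}
Union (resolvent): {q, r}
Resolvent has 2 literal(s).

2


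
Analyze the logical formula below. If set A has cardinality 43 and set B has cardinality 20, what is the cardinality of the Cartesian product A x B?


The Cartesian product A x B contains all ordered pairs (a, b).
|A x B| = |A| * |B| = 43 * 20 = 860

860


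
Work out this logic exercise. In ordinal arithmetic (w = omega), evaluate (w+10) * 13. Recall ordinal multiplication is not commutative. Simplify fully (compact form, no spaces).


Compute (w+10) * 13.
Ordinal * is associative and left-distributive over +, but NOT commutative; for finite n>1, n*w = w but w*n stays w*n.
(w+10) * 13 = (w+10) repeated 13 times. Each intermediate +10 is absorbed by the following w; only the last survives: w*13+10.
Result = w*13+10

w*13+10


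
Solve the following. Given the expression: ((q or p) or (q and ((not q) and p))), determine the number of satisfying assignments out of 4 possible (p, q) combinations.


Check all 4 assignments:
p=0, q=0: 0
p=0, q=1: 1
p=1, q=0: 1
p=1, q=1: 1
Count of True = 3

3


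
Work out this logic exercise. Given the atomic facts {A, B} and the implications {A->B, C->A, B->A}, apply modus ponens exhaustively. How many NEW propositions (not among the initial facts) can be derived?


Initial facts: {A, B}
Apply modus ponens to closure:
  (no implication fires)
Final known: {A, B}
New propositions: {(none)}
Count = 0

0


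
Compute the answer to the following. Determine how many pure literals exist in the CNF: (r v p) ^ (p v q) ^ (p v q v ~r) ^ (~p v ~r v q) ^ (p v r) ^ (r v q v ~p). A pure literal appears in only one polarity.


Check each variable for pure literal status:
p: mixed (not pure)
q: pure positive
r: mixed (not pure)
Pure literal count = 1

1


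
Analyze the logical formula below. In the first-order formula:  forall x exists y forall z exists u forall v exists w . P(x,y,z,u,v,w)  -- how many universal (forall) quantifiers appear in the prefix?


Quantifier prefix: forall x exists y forall z exists u forall v exists w
Mark each quantifier type:
  U E U E U E
Universal count = 3, Existential count = 3
Asked for universal (forall) quantifiers: 3

3


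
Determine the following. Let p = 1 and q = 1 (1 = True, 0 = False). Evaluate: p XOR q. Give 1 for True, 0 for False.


p = 1, q = 1
Operation: p XOR q
Evaluate: 1 XOR 1 = 0

0


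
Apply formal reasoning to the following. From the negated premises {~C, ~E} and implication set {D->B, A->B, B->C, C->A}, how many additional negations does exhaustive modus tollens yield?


Initial negated facts: {~C, ~E}
Apply modus tollens to closure:
  ~C and B->C  =>  ~B
  ~B and D->B  =>  ~D
  ~B and A->B  =>  ~A
Final negated: {~A, ~B, ~C, ~D, ~E}
New negations: {~A, ~B, ~D}
Count = 3

3


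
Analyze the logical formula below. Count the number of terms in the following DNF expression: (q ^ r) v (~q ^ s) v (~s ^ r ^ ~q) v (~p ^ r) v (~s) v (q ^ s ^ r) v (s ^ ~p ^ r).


A DNF formula is a disjunction of terms (conjunctions).
Terms are separated by v.
Counting the disjuncts: 7 terms.

7


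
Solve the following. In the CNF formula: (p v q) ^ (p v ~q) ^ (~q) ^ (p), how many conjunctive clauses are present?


A CNF formula is a conjunction of clauses.
Clauses are separated by ^.
Counting the conjuncts: 4 clauses.

4


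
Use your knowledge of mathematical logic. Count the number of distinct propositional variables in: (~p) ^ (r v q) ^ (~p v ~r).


Identify each variable that appears in the formula.
Variables found: p, q, r
Count = 3

3


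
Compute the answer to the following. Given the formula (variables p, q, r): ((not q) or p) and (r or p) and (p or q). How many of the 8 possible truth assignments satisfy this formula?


Evaluate all 8 assignments for p, q, r:
p=0, q=0, r=0: 0
p=0, q=0, r=1: 0
p=0, q=1, r=0: 0
p=0, q=1, r=1: 0
p=1, q=0, r=0: 1
p=1, q=0, r=1: 1
p=1, q=1, r=0: 1
p=1, q=1, r=1: 1
Satisfying count = 4

4


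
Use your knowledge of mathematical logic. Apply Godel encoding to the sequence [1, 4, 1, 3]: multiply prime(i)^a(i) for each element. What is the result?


Encode each element as an exponent of the corresponding prime:
  2^1 = 2
  3^4 = 81
  5^1 = 5
  7^3 = 343
Product = 2 * 81 * 5 * 343 = 277830

277830


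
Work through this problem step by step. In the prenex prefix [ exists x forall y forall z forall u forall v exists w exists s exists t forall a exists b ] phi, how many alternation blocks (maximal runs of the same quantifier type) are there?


Quantifier-type sequence: E A A A A E E E A E  (A=forall, E=exists)
Group into maximal same-type runs:
  Ex1 | Ax4 | Ex3 | Ax1 | Ex1
Number of blocks = 5

5


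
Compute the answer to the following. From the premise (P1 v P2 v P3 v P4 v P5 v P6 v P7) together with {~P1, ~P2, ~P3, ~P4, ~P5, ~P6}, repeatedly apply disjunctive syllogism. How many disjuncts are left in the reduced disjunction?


Original disjuncts (7): P1, P2, P3, P4, P5, P6, P7
Negated (eliminate): ~P1, ~P2, ~P3, ~P4, ~P5, ~P6
Remaining disjuncts: P7
Count = 7 - 6 = 1

1


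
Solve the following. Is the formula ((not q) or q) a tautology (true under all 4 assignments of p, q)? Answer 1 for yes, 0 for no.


Check all 4 assignments:
p=0, q=0: 1
p=0, q=1: 1
p=1, q=0: 1
p=1, q=1: 1
Satisfying count = 4/4.
Tautology iff count = 4: yes.

1


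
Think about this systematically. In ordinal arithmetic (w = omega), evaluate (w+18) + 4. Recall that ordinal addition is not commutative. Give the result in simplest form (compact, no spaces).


Compute (w+18) + 4.
Ordinal + is associative but NOT commutative; for finite n>0, n + w = w but w + n stays w+n.
By associativity: (w+18) + 4 = w + (18+4) = w+22.
Result = w+22

w+22


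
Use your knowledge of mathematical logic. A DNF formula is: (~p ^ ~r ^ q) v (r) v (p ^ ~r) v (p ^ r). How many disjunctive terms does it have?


A DNF formula is a disjunction of terms (conjunctions).
Terms are separated by v.
Counting the disjuncts: 4 terms.

4


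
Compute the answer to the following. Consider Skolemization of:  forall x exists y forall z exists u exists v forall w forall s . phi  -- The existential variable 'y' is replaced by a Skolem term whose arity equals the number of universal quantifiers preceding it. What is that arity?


Quantifier prefix: forall x exists y forall z exists u exists v forall w forall s
'y' is existentially quantified at position 2.
Universal variables preceding it: x
Skolem function arity = 1

1


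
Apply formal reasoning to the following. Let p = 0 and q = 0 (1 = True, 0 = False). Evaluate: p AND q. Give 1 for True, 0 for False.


p = 0, q = 0
Operation: p AND q
Evaluate: 0 AND 0 = 0

0


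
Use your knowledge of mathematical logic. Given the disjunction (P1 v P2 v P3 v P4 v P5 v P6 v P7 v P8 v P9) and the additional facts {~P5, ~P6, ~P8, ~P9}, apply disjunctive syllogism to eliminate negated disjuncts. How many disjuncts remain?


Original disjuncts (9): P1, P2, P3, P4, P5, P6, P7, P8, P9
Negated (eliminate): ~P5, ~P6, ~P8, ~P9
Remaining disjuncts: P1, P2, P3, P4, P7
Count = 9 - 4 = 5

5


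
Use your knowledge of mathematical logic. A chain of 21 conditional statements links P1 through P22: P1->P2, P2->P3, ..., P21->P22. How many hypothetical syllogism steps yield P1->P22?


With 21 implications in a chain connecting 22 propositions:
P1->P2, P2->P3, ..., P21->P22
Steps needed = (number of implications) - 1 = 21 - 1 = 20

20


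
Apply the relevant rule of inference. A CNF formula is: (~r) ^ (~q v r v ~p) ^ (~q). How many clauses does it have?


A CNF formula is a conjunction of clauses.
Clauses are separated by ^.
Counting the conjuncts: 3 clauses.

3


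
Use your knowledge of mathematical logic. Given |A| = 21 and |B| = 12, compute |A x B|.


The Cartesian product A x B contains all ordered pairs (a, b).
|A x B| = |A| * |B| = 21 * 12 = 252

252


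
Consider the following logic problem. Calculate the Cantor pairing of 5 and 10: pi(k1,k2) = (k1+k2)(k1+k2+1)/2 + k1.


k1 + k2 = 15
(k1+k2)(k1+k2+1)/2 = 15 * 16 / 2 = 120
pi = 120 + 5 = 125

125


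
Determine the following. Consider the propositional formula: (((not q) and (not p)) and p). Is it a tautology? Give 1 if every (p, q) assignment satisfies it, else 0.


Check all 4 assignments:
p=0, q=0: 0
p=0, q=1: 0
p=1, q=0: 0
p=1, q=1: 0
Satisfying count = 0/4.
Tautology iff count = 4: no.

0


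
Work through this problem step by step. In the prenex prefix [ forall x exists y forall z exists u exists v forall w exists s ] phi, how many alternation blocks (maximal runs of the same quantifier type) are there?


Quantifier-type sequence: A E A E E A E  (A=forall, E=exists)
Group into maximal same-type runs:
  Ax1 | Ex1 | Ax1 | Ex2 | Ax1 | Ex1
Number of blocks = 6

6


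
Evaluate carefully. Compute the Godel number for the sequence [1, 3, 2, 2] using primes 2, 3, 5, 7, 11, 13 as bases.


Encode each element as an exponent of the corresponding prime:
  2^1 = 2
  3^3 = 27
  5^2 = 25
  7^2 = 49
Product = 2 * 27 * 25 * 49 = 66150

66150


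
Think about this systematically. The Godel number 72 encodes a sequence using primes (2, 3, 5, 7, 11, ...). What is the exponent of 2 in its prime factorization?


Factorize 72 by dividing by 2 repeatedly.
Division steps: 2 divides 72 exactly 3 time(s).
Exponent of 2 = 3

3


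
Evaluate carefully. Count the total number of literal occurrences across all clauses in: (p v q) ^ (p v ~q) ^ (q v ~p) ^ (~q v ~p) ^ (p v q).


Counting literals in each clause:
Clause 1: 2 literal(s)
Clause 2: 2 literal(s)
Clause 3: 2 literal(s)
Clause 4: 2 literal(s)
Clause 5: 2 literal(s)
Total = 10

10


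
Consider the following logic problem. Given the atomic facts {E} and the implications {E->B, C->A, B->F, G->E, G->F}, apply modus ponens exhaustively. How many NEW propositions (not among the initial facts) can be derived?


Initial facts: {E}
Apply modus ponens to closure:
  E and E->B  =>  B
  B and B->F  =>  F
Final known: {B, E, F}
New propositions: {B, F}
Count = 2

2


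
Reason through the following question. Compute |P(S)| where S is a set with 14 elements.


The power set of a set with n elements has 2^n elements.
|P(S)| = 2^14 = 16384

16384


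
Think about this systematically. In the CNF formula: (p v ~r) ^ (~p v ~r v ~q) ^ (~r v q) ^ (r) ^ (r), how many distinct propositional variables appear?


Identify each variable that appears in the formula.
Variables found: p, q, r
Count = 3

3


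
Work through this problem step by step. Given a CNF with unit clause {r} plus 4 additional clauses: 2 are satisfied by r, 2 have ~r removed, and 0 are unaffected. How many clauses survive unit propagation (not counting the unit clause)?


Satisfied (removed): 2
Shortened (remain): 2
Unchanged (remain): 0
Remaining = 2 + 0 = 2

2


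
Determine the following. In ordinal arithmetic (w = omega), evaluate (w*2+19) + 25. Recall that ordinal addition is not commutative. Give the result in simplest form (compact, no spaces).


Compute (w*2+19) + 25.
Ordinal + is associative but NOT commutative; for finite n>0, n + w = w but w + n stays w+n.
By associativity: (w*2+19) + 25 = w*2 + (19+25) = w*2+44.
Result = w*2+44

w*2+44


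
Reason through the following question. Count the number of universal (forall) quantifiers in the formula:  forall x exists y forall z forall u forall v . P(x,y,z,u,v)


Quantifier prefix: forall x exists y forall z forall u forall v
Mark each quantifier type:
  U E U U U
Universal count = 4, Existential count = 1
Asked for universal (forall) quantifiers: 4

4


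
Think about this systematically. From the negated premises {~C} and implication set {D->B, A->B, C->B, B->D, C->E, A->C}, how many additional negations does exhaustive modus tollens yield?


Initial negated facts: {~C}
Apply modus tollens to closure:
  ~C and A->C  =>  ~A
Final negated: {~A, ~C}
New negations: {~A}
Count = 1

1


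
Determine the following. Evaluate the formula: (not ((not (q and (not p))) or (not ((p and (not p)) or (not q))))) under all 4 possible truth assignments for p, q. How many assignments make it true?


Check all 4 assignments:
p=0, q=0: 0
p=0, q=1: 0
p=1, q=0: 0
p=1, q=1: 0
Count of True = 0

0


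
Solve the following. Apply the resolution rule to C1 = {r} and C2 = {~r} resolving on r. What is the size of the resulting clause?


Remove r from C1 and ~r from C2.
C1 remainder: {}
C2 remainder: {}
Union (resolvent): {} (empty clause)
Resolvent has 0 literal(s).

0


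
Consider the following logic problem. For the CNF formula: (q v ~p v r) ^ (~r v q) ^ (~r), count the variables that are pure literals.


Check each variable for pure literal status:
p: pure negative
q: pure positive
r: mixed (not pure)
Pure literal count = 2

2


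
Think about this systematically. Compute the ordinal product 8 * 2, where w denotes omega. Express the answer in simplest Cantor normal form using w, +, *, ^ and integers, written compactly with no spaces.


Compute 8 * 2.
Ordinal * is associative and left-distributive over +, but NOT commutative; for finite n>1, n*w = w but w*n stays w*n.
Both finite; ordinal * agrees with natural *: 8 * 2 = 16.
Result = 16

16


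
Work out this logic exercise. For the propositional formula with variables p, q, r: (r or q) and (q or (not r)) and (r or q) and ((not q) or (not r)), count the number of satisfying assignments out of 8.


Evaluate all 8 assignments for p, q, r:
p=0, q=0, r=0: 0
p=0, q=0, r=1: 0
p=0, q=1, r=0: 1
p=0, q=1, r=1: 0
p=1, q=0, r=0: 0
p=1, q=0, r=1: 0
p=1, q=1, r=0: 1
p=1, q=1, r=1: 0
Satisfying count = 2

2


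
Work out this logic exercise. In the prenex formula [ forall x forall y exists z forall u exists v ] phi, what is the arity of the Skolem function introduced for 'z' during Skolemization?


Quantifier prefix: forall x forall y exists z forall u exists v
'z' is existentially quantified at position 3.
Universal variables preceding it: x, y
Skolem function arity = 2

2


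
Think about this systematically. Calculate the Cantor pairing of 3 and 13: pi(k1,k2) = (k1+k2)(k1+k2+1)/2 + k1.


k1 + k2 = 16
(k1+k2)(k1+k2+1)/2 = 16 * 17 / 2 = 136
pi = 136 + 3 = 139

139


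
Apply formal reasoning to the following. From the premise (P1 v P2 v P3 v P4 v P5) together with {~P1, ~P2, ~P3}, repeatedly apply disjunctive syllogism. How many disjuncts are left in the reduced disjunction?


Original disjuncts (5): P1, P2, P3, P4, P5
Negated (eliminate): ~P1, ~P2, ~P3
Remaining disjuncts: P4, P5
Count = 5 - 3 = 2

2


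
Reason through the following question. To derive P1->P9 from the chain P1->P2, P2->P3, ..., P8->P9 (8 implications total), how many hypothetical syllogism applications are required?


With 8 implications in a chain connecting 9 propositions:
P1->P2, P2->P3, ..., P8->P9
Steps needed = (number of implications) - 1 = 8 - 1 = 7

7


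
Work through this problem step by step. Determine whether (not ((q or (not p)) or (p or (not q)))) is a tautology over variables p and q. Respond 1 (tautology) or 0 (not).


Check all 4 assignments:
p=0, q=0: 0
p=0, q=1: 0
p=1, q=0: 0
p=1, q=1: 0
Satisfying count = 0/4.
Tautology iff count = 4: no.

0


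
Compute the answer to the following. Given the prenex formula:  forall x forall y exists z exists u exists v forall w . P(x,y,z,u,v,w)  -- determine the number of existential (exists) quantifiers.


Quantifier prefix: forall x forall y exists z exists u exists v forall w
Mark each quantifier type:
  U U E E E U
Universal count = 3, Existential count = 3
Asked for existential (exists) quantifiers: 3

3


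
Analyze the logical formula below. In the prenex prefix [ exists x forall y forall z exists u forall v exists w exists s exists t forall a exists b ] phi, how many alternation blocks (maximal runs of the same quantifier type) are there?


Quantifier-type sequence: E A A E A E E E A E  (A=forall, E=exists)
Group into maximal same-type runs:
  Ex1 | Ax2 | Ex1 | Ax1 | Ex3 | Ax1 | Ex1
Number of blocks = 7

7


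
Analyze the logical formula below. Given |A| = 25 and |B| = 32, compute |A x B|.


The Cartesian product A x B contains all ordered pairs (a, b).
|A x B| = |A| * |B| = 25 * 32 = 800

800


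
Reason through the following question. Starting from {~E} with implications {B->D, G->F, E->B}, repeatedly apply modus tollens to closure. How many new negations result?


Initial negated facts: {~E}
Apply modus tollens to closure:
  (no implication fires)
Final negated: {~E}
New negations: {(none)}
Count = 0

0


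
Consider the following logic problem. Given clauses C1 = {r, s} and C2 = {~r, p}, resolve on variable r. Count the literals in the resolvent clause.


Remove r from C1 and ~r from C2.
C1 remainder: {s}
C2 remainder: {p}
Union (resolvent): {p, s}
Resolvent has 2 literal(s).

2


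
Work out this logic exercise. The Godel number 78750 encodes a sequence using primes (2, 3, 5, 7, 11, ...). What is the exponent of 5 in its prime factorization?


Factorize 78750 by dividing by 5 repeatedly.
Division steps: 5 divides 78750 exactly 4 time(s).
Exponent of 5 = 4

4


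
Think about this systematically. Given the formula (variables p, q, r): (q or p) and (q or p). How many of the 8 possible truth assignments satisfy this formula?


Evaluate all 8 assignments for p, q, r:
p=0, q=0, r=0: 0
p=0, q=0, r=1: 0
p=0, q=1, r=0: 1
p=0, q=1, r=1: 1
p=1, q=0, r=0: 1
p=1, q=0, r=1: 1
p=1, q=1, r=0: 1
p=1, q=1, r=1: 1
Satisfying count = 6

6


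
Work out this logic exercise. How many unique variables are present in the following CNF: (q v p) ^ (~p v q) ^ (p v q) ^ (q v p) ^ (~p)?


Identify each variable that appears in the formula.
Variables found: p, q
Count = 2

2


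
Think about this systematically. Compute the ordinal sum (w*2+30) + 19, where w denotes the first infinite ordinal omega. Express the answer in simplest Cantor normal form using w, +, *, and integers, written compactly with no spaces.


Compute (w*2+30) + 19.
Ordinal + is associative but NOT commutative; for finite n>0, n + w = w but w + n stays w+n.
By associativity: (w*2+30) + 19 = w*2 + (30+19) = w*2+49.
Result = w*2+49

w*2+49


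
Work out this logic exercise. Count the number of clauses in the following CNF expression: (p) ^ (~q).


A CNF formula is a conjunction of clauses.
Clauses are separated by ^.
Counting the conjuncts: 2 clauses.

2


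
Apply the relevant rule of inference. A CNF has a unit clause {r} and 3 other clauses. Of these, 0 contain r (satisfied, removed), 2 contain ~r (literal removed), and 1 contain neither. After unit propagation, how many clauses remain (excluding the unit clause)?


Satisfied (removed): 0
Shortened (remain): 2
Unchanged (remain): 1
Remaining = 2 + 1 = 3

3


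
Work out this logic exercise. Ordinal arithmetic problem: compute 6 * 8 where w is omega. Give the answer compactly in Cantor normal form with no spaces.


Compute 6 * 8.
Ordinal * is associative and left-distributive over +, but NOT commutative; for finite n>1, n*w = w but w*n stays w*n.
Both finite; ordinal * agrees with natural *: 6 * 8 = 48.
Result = 48

48


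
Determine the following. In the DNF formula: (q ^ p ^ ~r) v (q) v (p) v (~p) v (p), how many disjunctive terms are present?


A DNF formula is a disjunction of terms (conjunctions).
Terms are separated by v.
Counting the disjuncts: 5 terms.

5


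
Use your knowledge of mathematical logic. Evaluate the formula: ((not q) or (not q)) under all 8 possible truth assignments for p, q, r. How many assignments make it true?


Check all 8 assignments:
p=0, q=0, r=0: 1
p=0, q=0, r=1: 1
p=0, q=1, r=0: 0
p=0, q=1, r=1: 0
p=1, q=0, r=0: 1
p=1, q=0, r=1: 1
p=1, q=1, r=0: 0
p=1, q=1, r=1: 0
Count of True = 4

4


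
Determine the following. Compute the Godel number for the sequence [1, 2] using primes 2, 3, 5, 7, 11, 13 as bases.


Encode each element as an exponent of the corresponding prime:
  2^1 = 2
  3^2 = 9
Product = 2 * 9 = 18

18


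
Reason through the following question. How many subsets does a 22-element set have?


The power set of a set with n elements has 2^n elements.
|P(S)| = 2^22 = 4194304

4194304


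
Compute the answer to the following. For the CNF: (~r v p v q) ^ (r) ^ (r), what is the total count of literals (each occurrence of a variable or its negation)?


Counting literals in each clause:
Clause 1: 3 literal(s)
Clause 2: 1 literal(s)
Clause 3: 1 literal(s)
Total = 5

5


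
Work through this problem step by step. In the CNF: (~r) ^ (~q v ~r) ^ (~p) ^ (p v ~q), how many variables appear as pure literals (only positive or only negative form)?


Check each variable for pure literal status:
p: mixed (not pure)
q: pure negative
r: pure negative
Pure literal count = 2

2


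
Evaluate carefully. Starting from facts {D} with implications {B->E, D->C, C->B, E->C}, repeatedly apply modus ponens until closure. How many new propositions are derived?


Initial facts: {D}
Apply modus ponens to closure:
  D and D->C  =>  C
  C and C->B  =>  B
  B and B->E  =>  E
Final known: {B, C, D, E}
New propositions: {B, C, E}
Count = 3

3


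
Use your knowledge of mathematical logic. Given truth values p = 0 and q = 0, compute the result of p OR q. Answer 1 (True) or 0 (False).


p = 0, q = 0
Operation: p OR q
Evaluate: 0 OR 0 = 0

0


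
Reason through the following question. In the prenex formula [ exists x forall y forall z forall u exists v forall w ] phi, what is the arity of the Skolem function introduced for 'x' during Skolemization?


Quantifier prefix: exists x forall y forall z forall u exists v forall w
'x' is existentially quantified at position 1.
No universal quantifiers precede it.
Skolem function arity = 0 (a Skolem constant)

0


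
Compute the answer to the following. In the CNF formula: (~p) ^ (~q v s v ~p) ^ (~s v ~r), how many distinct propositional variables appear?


Identify each variable that appears in the formula.
Variables found: p, q, r, s
Count = 4

4
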